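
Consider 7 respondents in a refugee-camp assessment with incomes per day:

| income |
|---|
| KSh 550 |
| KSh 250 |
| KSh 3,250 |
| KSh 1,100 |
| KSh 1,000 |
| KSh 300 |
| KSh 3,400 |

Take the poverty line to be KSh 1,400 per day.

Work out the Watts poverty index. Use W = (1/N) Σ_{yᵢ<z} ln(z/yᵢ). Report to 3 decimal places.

Poor units: KSh 250, KSh 300, KSh 550, KSh 1,000, KSh 1,100 (q = 5 of N = 7).
Log shortfalls: ln(1400/250) = 1.7228; ln(1400/300) = 1.5404; ln(1400/550) = 0.9343; ln(1400/1000) = 0.3365; ln(1400/1100) = 0.2412.
W = 4.775155 / 7 = 0.682.

0.682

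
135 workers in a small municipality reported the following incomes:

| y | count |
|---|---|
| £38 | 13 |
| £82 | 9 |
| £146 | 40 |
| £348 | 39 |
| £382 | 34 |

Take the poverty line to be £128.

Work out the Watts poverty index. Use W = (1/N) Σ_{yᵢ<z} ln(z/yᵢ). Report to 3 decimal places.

Incomes under z: 13×£38, 9×£82 (q = 22 of N = 135).
Log shortfalls: ln(128/38) = 1.2144 (×13); ln(128/82) = 0.4453 (×9).
W = 19.795573 / 135 = 0.147.

0.147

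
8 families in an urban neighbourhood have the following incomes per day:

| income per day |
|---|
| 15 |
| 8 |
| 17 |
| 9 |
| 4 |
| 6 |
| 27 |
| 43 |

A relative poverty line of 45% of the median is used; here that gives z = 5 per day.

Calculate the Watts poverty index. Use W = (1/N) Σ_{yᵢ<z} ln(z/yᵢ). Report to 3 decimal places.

Below z: 4 (q = 1 of N = 8).
ln(z/y) terms: ln(5/4) = 0.2231.
W = 0.223144 / 8 = 0.028.

0.028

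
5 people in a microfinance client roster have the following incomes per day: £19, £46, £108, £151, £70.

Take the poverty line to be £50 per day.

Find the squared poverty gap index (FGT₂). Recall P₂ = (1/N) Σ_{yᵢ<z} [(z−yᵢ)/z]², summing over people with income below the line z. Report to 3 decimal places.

0.078

Incomes under z: £19, £46 (q = 2 of N = 5).
Gap ratios (z−y)/z: (50−19)/50 = 0.6200; (50−46)/50 = 0.0800.
Squared: 0.3844; 0.0064.
Sum = 0.390800; P₂ = 0.390800 / 5 = 0.078.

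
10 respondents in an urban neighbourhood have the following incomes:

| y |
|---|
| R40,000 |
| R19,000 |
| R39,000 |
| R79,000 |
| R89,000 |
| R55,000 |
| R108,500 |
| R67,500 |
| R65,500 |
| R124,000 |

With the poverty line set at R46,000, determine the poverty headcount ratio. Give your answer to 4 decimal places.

0.3000

3 of the 10 respondents have income below R46,000.
H = 3/10 = 0.3000.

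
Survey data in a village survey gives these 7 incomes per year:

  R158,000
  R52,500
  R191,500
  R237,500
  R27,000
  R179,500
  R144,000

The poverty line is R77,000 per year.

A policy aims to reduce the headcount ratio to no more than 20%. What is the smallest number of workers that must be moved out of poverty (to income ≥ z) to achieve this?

1

Currently q = 2 of N = 7 are below the line (H = 0.286).
A headcount ratio of at most 20% allows at most ⌊0.20 × 7⌋ = 1 poor workers.
So at least 2 − 1 = 1 must be lifted.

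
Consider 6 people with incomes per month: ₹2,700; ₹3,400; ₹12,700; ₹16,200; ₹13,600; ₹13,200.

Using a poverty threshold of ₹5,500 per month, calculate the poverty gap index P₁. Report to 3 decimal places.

0.148

Poor units: ₹2,700, ₹3,400 (q = 2 of N = 6).
Normalized shortfalls: (5500−2700)/5500 = 0.5091; (5500−3400)/5500 = 0.3818.
Sum of shortfalls = 0.890909; P₁ averages over all N: 0.890909 / 6 = 0.148.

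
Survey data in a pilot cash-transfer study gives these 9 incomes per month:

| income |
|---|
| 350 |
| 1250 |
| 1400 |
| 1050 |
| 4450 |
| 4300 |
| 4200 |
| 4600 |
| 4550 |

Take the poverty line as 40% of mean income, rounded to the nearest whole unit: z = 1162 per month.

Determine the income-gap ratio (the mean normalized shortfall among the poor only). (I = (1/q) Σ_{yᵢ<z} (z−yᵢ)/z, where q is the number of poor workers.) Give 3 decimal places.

0.398

Below the line: 350, 1050 (q = 2 of N = 9).
Relative gaps: 0.6988, 0.0964; sum = 0.795181.
The income-gap ratio divides by q (the poor only): 0.795181 / 2 = 0.398.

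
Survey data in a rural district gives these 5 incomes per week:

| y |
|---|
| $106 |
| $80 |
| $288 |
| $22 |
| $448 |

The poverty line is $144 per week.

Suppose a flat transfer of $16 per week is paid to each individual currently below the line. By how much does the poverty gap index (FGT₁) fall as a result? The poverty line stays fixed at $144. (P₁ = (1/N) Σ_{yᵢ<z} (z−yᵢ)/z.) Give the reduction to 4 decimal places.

Before: below the line — $22, $80, $106; poverty gap index (FGT₁) = 0.311111.
After the $16 transfer: below the line — $38, $96, $122; poverty gap index (FGT₁) = 0.244444.
Reduction = 0.311111 − 0.244444 = 0.0667.

0.0667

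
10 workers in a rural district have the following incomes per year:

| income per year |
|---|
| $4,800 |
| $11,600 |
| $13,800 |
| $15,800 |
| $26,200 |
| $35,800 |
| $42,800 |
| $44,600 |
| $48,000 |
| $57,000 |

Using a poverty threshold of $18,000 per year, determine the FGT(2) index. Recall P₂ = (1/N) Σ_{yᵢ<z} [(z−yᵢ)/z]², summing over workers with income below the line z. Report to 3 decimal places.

Below z: $4,800, $11,600, $13,800, $15,800 (q = 4 of N = 10).
Gap ratios (z−y)/z: (18000−4800)/18000 = 0.7333; (18000−11600)/18000 = 0.3556; (18000−13800)/18000 = 0.2333; (18000−15800)/18000 = 0.1222.
Squared: 0.5378; 0.1264; 0.0544; 0.0149.
Sum = 0.733580; P₂ = 0.733580 / 10 = 0.073.

0.073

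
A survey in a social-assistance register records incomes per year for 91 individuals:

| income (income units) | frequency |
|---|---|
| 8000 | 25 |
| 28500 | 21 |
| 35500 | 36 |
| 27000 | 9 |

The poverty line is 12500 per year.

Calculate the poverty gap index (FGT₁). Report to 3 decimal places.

0.099

Below the line: 25×8000 (q = 25 of N = 91).
Relative gaps: (12500−8000)/12500 = 0.3600 (×25).
Σ = 9.000000. Dividing by the full population N = 91 gives P₁ = 0.099.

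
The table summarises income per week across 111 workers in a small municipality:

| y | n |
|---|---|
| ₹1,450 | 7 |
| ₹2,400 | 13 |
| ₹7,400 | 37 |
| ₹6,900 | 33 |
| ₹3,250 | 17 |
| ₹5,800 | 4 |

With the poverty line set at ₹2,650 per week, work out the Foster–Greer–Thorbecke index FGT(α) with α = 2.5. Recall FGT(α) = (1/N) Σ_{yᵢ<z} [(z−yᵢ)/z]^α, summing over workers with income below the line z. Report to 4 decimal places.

0.0090

Below the line: 7×₹1,450, 13×₹2,400 (q = 20 of N = 111).
Normalized shortfalls: (2650−1450)/2650 = 0.4528 (×7); (2650−2400)/2650 = 0.0943 (×13).
Raised to α = 2.5: 0.13799 (×7); 0.00273 (×13).
Sum = 1.001446; FGT(2.5) = 1.001446 / 111 = 0.0090.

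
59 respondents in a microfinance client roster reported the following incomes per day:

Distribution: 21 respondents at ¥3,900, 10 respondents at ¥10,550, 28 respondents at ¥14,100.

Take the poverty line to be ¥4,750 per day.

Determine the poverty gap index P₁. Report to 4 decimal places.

Poor units: 21×¥3,900 (q = 21 of N = 59).
Shortfall ratios: (4750−3900)/4750 = 0.1789 (×21).
Sum of shortfalls = 3.757895; P₁ averages over all N: 3.757895 / 59 = 0.0637.

0.0637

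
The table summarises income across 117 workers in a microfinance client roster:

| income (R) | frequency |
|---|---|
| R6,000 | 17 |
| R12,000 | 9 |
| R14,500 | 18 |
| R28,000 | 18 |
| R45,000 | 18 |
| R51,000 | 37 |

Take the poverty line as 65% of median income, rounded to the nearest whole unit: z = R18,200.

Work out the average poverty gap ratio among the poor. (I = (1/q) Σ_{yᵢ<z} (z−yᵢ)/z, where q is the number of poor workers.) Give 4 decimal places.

0.4118

Poor units: 17×R6,000, 9×R12,000, 18×R14,500 (q = 44 of N = 117).
Relative gaps: 0.6703 (×17), 0.3407 (×9), 0.2033 (×18); sum = 18.120879.
I averages over the q = 44 poor units only: 18.120879 / 44 = 0.4118.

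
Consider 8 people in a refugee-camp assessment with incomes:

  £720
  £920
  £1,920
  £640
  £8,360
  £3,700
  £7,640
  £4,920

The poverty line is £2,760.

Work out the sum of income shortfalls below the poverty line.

Poor units: £640, £720, £920, £1,920 (q = 4 of N = 8).
Individual gaps: 2760−640 = 2120; 2760−720 = 2040; 2760−920 = 1840; 2760−1920 = 840.
Aggregate gap = £6,840.

£6,840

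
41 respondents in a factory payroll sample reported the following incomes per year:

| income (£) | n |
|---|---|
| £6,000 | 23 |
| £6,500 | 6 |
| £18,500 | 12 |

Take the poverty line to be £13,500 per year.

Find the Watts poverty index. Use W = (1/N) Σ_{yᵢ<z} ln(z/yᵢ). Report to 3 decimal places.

0.562

Incomes under z: 23×£6,000, 6×£6,500 (q = 29 of N = 41).
Log gaps: ln(13500/6000) = 0.8109 (×23); ln(13500/6500) = 0.7309 (×6).
W = 23.036720 / 41 = 0.562.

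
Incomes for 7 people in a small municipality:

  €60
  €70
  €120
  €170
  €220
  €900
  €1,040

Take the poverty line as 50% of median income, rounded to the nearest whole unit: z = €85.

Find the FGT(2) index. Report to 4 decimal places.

Incomes under z: €60, €70 (q = 2 of N = 7).
Shortfall ratios: (85−60)/85 = 0.2941; (85−70)/85 = 0.1765.
Squared: 0.0865; 0.0311.
Sum = 0.117647; P₂ = 0.117647 / 7 = 0.0168.

0.0168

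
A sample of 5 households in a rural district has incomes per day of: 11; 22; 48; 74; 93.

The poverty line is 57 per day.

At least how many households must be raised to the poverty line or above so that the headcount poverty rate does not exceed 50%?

3 of the 5 households are poor, so H = 3/5 = 0.600.
A headcount ratio of at most 50% allows at most ⌊0.50 × 5⌋ = 2 poor households.
So at least 3 − 2 = 1 must be lifted.

1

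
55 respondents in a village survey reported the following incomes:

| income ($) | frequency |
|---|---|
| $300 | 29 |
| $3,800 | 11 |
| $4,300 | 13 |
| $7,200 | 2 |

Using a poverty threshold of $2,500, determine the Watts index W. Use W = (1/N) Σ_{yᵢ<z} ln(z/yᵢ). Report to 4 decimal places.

Poor units: 29×$300 (q = 29 of N = 55).
ln(z/y) terms: ln(2500/300) = 2.1203 (×29).
W = 61.487643 / 55 = 1.1180.

1.1180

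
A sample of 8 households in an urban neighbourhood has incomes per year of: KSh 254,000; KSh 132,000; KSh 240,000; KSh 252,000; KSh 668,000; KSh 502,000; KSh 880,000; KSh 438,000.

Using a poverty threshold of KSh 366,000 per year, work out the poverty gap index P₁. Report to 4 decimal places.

Below z: KSh 132,000, KSh 240,000, KSh 252,000, KSh 254,000 (q = 4 of N = 8).
Shortfall ratios: (366000−132000)/366000 = 0.6393; (366000−240000)/366000 = 0.3443; (366000−252000)/366000 = 0.3115; (366000−254000)/366000 = 0.3060.
Sum of shortfalls = 1.601093; P₁ averages over all N: 1.601093 / 8 = 0.2001.

0.2001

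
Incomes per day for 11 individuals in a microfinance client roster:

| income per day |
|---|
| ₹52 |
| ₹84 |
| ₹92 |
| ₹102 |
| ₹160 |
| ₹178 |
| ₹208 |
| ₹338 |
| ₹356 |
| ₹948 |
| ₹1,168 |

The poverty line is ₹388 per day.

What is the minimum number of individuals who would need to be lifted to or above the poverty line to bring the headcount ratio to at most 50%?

4

Currently q = 9 of N = 11 are below the line (H = 0.818).
A headcount ratio of at most 50% allows at most ⌊0.50 × 11⌋ = 5 poor individuals.
So at least 9 − 5 = 4 must be lifted.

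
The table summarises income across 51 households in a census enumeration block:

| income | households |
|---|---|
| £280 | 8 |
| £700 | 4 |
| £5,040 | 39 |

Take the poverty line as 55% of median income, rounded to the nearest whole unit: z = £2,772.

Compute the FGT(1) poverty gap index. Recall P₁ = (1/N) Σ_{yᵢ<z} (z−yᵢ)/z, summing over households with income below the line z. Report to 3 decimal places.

Poor units: 8×£280, 4×£700 (q = 12 of N = 51).
Gap ratios (z−y)/z: (2772−280)/2772 = 0.8990 (×8); (2772−700)/2772 = 0.7475 (×4).
Σ = 10.181818. Dividing by the full population N = 51 gives P₁ = 0.200.

0.200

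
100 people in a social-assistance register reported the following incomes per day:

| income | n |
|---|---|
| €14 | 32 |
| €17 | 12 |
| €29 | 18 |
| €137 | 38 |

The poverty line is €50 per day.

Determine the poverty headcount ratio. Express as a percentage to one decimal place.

62.0%

62 of the 100 people have income below €50.
H = 62/100 = 62.0%.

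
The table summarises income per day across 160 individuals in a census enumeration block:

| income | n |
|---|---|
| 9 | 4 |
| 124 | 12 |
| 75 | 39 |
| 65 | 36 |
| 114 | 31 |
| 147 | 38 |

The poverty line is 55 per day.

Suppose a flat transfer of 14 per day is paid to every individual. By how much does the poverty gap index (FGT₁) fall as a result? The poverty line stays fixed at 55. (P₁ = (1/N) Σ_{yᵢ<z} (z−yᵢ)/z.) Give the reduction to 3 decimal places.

0.006

Before: below the line — 4×9; poverty gap index (FGT₁) = 0.02091.
After the 14 transfer: below the line — 4×23; poverty gap index (FGT₁) = 0.01455.
Reduction = 0.02091 − 0.01455 = 0.006.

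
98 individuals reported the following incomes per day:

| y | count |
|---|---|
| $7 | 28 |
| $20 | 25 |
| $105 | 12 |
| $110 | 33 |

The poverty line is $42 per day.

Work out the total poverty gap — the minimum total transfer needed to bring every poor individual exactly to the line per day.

$1,530

Below z: 28×$7, 25×$20 (q = 53 of N = 98).
Individual gaps: 28×(42−7) = 980; 25×(42−20) = 550.
Aggregate gap = $1,530.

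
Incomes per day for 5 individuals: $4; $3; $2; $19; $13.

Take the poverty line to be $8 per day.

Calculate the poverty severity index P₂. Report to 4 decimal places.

Below the line: $2, $3, $4 (q = 3 of N = 5).
Normalized shortfalls: (8−2)/8 = 0.7500; (8−3)/8 = 0.6250; (8−4)/8 = 0.5000.
Squared: 0.5625; 0.3906; 0.2500.
Sum = 1.203125; P₂ = 1.203125 / 5 = 0.2406.

0.2406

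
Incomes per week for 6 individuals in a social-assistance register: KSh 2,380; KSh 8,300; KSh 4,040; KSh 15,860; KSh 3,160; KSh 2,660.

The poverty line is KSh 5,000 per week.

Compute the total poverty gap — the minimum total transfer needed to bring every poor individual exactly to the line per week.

KSh 7,760

Below the line: KSh 2,380, KSh 2,660, KSh 3,160, KSh 4,040 (q = 4 of N = 6).
Individual gaps: 5000−2380 = 2620; 5000−2660 = 2340; 5000−3160 = 1840; 5000−4040 = 960.
Aggregate gap = KSh 7,760.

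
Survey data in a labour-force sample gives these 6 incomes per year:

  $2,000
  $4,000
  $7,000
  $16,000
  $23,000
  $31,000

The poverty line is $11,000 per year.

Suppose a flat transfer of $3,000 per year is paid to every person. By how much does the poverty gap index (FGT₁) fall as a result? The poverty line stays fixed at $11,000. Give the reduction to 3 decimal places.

Before: below the line — $2,000, $4,000, $7,000; poverty gap index (FGT₁) = 0.30303.
After the $3,000 transfer: below the line — $5,000, $7,000, $10,000; poverty gap index (FGT₁) = 0.16667.
Reduction = 0.30303 − 0.16667 = 0.136.

0.136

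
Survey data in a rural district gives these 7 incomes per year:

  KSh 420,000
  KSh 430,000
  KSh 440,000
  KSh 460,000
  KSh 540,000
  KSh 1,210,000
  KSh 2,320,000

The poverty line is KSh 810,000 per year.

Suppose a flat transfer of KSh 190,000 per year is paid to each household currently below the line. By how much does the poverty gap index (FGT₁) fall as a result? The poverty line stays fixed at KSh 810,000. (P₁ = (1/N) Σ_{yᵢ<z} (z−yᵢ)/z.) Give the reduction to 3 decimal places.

Before: below the line — KSh 420,000, KSh 430,000, KSh 440,000, KSh 460,000, KSh 540,000; poverty gap index (FGT₁) = 0.31041.
After the KSh 190,000 transfer: below the line — KSh 610,000, KSh 620,000, KSh 630,000, KSh 650,000, KSh 730,000; poverty gap index (FGT₁) = 0.14286.
Reduction = 0.31041 − 0.14286 = 0.168.

0.168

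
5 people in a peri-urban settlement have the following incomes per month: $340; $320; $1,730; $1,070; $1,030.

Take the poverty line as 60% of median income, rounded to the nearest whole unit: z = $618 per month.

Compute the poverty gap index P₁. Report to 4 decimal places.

Poor units: $320, $340 (q = 2 of N = 5).
Relative gaps: (618−320)/618 = 0.4822; (618−340)/618 = 0.4498.
Σ = 0.932039. Dividing by the full population N = 5 gives P₁ = 0.1864.

0.1864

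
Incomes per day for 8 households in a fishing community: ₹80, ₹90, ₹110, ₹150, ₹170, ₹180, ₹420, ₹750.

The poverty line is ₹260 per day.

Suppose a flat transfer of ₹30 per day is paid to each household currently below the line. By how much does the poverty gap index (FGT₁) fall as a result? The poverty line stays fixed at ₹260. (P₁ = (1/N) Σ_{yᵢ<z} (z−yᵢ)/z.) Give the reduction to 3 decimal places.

0.087

Before: below the line — ₹80, ₹90, ₹110, ₹150, ₹170, ₹180; poverty gap index (FGT₁) = 0.37500.
After the ₹30 transfer: below the line — ₹110, ₹120, ₹140, ₹180, ₹200, ₹210; poverty gap index (FGT₁) = 0.28846.
Reduction = 0.37500 − 0.28846 = 0.087.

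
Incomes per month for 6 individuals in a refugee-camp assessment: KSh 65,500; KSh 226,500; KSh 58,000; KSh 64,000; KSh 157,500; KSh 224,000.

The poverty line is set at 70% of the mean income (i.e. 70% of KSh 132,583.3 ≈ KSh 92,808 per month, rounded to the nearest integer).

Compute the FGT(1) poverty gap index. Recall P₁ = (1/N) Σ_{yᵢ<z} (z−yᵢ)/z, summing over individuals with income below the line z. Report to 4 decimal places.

Incomes under z: KSh 58,000, KSh 64,000, KSh 65,500 (q = 3 of N = 6).
Shortfall ratios: (92808−58000)/92808 = 0.3751; (92808−64000)/92808 = 0.3104; (92808−65500)/92808 = 0.2942.
Sum of shortfalls = 0.979700; P₁ averages over all N: 0.979700 / 6 = 0.1633.

0.1633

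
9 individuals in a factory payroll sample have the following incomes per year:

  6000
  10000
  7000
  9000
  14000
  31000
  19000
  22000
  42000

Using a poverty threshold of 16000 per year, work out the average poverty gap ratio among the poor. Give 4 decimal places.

Poor units: 6000, 7000, 9000, 10000, 14000 (q = 5 of N = 9).
Shortfall ratios (z−y)/z: 0.6250, 0.5625, 0.4375, 0.3750, 0.1250; sum = 2.125000.
The income-gap ratio divides by q (the poor only): 2.125000 / 5 = 0.4250.

0.4250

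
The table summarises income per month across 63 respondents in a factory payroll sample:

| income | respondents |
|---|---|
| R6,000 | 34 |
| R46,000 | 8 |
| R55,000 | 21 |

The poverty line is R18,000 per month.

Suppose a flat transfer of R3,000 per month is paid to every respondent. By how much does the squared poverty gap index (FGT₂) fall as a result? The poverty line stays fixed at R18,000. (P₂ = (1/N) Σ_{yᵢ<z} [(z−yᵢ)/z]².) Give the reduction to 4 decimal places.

Before: below the line — 34×R6,000; squared poverty gap index (FGT₂) = 0.239859.
After the R3,000 transfer: below the line — 34×R9,000; squared poverty gap index (FGT₂) = 0.134921.
Reduction = 0.239859 − 0.134921 = 0.1049.

0.1049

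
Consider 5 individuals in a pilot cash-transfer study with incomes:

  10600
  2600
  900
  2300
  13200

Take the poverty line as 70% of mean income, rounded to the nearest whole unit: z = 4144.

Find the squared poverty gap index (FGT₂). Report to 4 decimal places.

0.1899

Incomes under z: 900, 2300, 2600 (q = 3 of N = 5).
Relative gaps: (4144−900)/4144 = 0.7828; (4144−2300)/4144 = 0.4450; (4144−2600)/4144 = 0.3726.
Squared: 0.6128; 0.1980; 0.1388.
Sum = 0.949634; P₂ = 0.949634 / 5 = 0.1899.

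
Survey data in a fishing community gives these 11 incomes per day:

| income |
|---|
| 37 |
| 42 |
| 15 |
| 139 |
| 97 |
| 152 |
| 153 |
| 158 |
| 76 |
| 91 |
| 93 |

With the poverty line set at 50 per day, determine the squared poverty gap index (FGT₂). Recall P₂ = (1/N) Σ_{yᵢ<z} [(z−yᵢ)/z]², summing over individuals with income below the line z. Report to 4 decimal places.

0.0530

Poor units: 15, 37, 42 (q = 3 of N = 11).
Shortfall ratios: (50−15)/50 = 0.7000; (50−37)/50 = 0.2600; (50−42)/50 = 0.1600.
Squared: 0.4900; 0.0676; 0.0256.
Sum = 0.583200; P₂ = 0.583200 / 11 = 0.0530.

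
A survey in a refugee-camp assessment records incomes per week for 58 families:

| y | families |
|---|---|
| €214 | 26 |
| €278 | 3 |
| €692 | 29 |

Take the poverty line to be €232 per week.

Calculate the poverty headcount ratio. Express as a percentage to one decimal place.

44.8%

26 of the 58 families have income below €232.
H = 26/58 = 44.8%.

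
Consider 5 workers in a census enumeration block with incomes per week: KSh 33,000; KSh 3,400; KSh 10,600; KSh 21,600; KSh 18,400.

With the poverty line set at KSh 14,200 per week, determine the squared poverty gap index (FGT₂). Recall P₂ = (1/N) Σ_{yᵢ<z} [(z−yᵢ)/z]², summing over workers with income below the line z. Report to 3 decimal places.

0.129

Poor units: KSh 3,400, KSh 10,600 (q = 2 of N = 5).
Normalized shortfalls: (14200−3400)/14200 = 0.7606; (14200−10600)/14200 = 0.2535.
Squared: 0.5785; 0.0643.
Sum = 0.642730; P₂ = 0.642730 / 5 = 0.129.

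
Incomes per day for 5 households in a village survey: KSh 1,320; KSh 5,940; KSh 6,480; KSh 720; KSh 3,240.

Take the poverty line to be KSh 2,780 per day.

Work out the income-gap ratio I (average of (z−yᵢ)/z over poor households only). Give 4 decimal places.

0.6331

Below the line: KSh 720, KSh 1,320 (q = 2 of N = 5).
Shortfall ratios (z−y)/z: 0.7410, 0.5252; sum = 1.266187.
I averages over the q = 2 poor units only: 1.266187 / 2 = 0.6331.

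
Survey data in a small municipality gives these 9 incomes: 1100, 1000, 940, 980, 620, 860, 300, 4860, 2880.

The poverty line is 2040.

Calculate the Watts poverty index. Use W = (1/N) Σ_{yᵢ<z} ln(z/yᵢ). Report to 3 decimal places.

Incomes under z: 300, 620, 860, 940, 980, 1000, 1100 (q = 7 of N = 9).
ln(z/y) terms: ln(2040/300) = 1.9169; ln(2040/620) = 1.1910; ln(2040/860) = 0.8638; ln(2040/940) = 0.7748; ln(2040/980) = 0.7332; ln(2040/1000) = 0.7129; ln(2040/1100) = 0.6176.
W = 6.810248 / 9 = 0.757.

0.757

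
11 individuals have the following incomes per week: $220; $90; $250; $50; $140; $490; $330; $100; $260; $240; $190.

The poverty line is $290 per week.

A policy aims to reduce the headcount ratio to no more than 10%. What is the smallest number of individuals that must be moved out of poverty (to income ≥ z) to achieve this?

8

9 of the 11 individuals are poor, so H = 9/11 = 0.818.
A headcount ratio of at most 10% allows at most ⌊0.10 × 11⌋ = 1 poor individuals.
So at least 9 − 1 = 8 must be lifted.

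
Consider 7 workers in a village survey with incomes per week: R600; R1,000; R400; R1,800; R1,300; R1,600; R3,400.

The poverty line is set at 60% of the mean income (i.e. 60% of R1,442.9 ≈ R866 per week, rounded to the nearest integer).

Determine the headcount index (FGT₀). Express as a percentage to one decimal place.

2 of the 7 workers have income below R866.
H = 2/7 = 28.6%.

28.6%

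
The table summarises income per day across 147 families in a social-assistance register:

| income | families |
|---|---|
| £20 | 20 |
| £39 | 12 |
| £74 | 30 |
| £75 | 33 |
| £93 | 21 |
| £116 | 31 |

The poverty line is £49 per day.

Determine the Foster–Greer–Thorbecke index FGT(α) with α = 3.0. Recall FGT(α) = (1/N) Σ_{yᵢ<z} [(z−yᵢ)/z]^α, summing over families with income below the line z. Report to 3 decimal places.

Poor units: 20×£20, 12×£39 (q = 32 of N = 147).
Shortfall ratios: (49−20)/49 = 0.5918 (×20); (49−39)/49 = 0.2041 (×12).
Raised to α = 3.0: 0.20730 (×20); 0.00850 (×12).
Sum = 4.248060; FGT(3.0) = 4.248060 / 147 = 0.029.

0.029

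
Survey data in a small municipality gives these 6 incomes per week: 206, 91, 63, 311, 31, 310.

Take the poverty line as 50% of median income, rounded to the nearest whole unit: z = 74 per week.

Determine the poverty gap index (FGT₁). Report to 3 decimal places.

0.122

Below the line: 31, 63 (q = 2 of N = 6).
Normalized shortfalls: (74−31)/74 = 0.5811; (74−63)/74 = 0.1486.
Sum of shortfalls = 0.729730; P₁ averages over all N: 0.729730 / 6 = 0.122.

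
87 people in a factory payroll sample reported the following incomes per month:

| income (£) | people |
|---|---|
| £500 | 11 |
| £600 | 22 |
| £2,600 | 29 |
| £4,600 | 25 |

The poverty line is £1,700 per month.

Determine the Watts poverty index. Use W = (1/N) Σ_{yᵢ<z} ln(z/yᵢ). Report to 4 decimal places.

Poor units: 11×£500, 22×£600 (q = 33 of N = 87).
Log gaps: ln(1700/500) = 1.2238 (×11); ln(1700/600) = 1.0415 (×22).
W = 36.373515 / 87 = 0.4181.

0.4181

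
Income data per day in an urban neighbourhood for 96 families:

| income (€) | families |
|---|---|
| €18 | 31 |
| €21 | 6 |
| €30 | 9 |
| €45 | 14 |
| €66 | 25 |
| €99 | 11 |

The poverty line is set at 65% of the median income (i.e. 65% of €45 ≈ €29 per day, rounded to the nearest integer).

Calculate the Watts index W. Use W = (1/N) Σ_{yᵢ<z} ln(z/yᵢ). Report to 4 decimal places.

Below the line: 31×€18, 6×€21 (q = 37 of N = 96).
ln(z/y) terms: ln(29/18) = 0.4769 (×31); ln(29/21) = 0.3228 (×6).
W = 16.721287 / 96 = 0.1742.

0.1742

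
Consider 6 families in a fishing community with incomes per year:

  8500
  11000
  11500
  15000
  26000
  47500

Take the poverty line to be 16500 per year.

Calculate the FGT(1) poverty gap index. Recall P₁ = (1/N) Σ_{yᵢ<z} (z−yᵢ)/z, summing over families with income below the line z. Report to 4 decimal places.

0.2020

Below the line: 8500, 11000, 11500, 15000 (q = 4 of N = 6).
Relative gaps: (16500−8500)/16500 = 0.4848; (16500−11000)/16500 = 0.3333; (16500−11500)/16500 = 0.3030; (16500−15000)/16500 = 0.0909.
Sum of shortfalls = 1.212121; P₁ averages over all N: 1.212121 / 6 = 0.2020.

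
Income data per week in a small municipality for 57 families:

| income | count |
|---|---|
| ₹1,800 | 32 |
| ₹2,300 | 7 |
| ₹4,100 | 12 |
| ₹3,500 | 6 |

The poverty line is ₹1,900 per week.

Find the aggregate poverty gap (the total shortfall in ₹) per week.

Below z: 32×₹1,800 (q = 32 of N = 57).
Individual gaps: 32×(1900−1800) = 3200.
Aggregate gap = ₹3,200.

₹3,200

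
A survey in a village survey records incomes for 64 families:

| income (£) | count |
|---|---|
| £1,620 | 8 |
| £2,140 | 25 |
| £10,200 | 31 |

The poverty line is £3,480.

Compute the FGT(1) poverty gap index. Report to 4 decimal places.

Below the line: 8×£1,620, 25×£2,140 (q = 33 of N = 64).
Relative gaps: (3480−1620)/3480 = 0.5345 (×8); (3480−2140)/3480 = 0.3851 (×25).
Σ = 13.902299. Dividing by the full population N = 64 gives P₁ = 0.2172.

0.2172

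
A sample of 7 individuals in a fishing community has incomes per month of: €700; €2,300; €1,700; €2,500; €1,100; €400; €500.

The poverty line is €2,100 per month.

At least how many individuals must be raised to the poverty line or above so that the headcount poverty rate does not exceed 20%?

5 of the 7 individuals are poor, so H = 5/7 = 0.714.
A headcount ratio of at most 20% allows at most ⌊0.20 × 7⌋ = 1 poor individuals.
So at least 5 − 1 = 4 must be lifted.

4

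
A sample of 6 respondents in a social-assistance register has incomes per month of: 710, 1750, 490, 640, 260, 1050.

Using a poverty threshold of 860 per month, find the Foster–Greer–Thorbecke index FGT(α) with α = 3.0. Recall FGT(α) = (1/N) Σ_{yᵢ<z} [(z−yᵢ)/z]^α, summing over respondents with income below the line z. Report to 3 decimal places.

0.074

Below the line: 260, 490, 640, 710 (q = 4 of N = 6).
Shortfall ratios: (860−260)/860 = 0.6977; (860−490)/860 = 0.4302; (860−640)/860 = 0.2558; (860−710)/860 = 0.1744.
Raised to α = 3.0: 0.33959; 0.07964; 0.01674; 0.00531.
Sum = 0.441276; FGT(3.0) = 0.441276 / 6 = 0.074.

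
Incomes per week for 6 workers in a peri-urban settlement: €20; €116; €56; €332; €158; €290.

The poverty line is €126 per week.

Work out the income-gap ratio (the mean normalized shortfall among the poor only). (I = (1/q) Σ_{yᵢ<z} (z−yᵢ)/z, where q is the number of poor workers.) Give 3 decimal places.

0.492

Below the line: €20, €56, €116 (q = 3 of N = 6).
Relative gaps: 0.8413, 0.5556, 0.0794; sum = 1.476190.
I averages over the q = 3 poor units only: 1.476190 / 3 = 0.492.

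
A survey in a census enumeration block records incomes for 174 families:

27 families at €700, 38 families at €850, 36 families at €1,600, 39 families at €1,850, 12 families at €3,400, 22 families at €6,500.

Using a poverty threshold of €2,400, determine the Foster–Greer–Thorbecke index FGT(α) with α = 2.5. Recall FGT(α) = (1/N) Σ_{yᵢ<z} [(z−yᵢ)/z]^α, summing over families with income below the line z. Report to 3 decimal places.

0.158

Incomes under z: 27×€700, 38×€850, 36×€1,600, 39×€1,850 (q = 140 of N = 174).
Shortfall ratios: (2400−700)/2400 = 0.7083 (×27); (2400−850)/2400 = 0.6458 (×38); (2400−1600)/2400 = 0.3333 (×36); (2400−1850)/2400 = 0.2292 (×39).
Raised to α = 2.5: 0.42227 (×27); 0.33520 (×38); 0.06415 (×36); 0.02514 (×39).
Sum = 27.428801; FGT(2.5) = 27.428801 / 174 = 0.158.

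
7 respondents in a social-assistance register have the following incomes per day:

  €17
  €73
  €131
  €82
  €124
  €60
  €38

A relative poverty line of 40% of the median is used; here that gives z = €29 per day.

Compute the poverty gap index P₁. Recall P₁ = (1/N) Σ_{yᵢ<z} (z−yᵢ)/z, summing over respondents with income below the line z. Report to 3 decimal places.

0.059

Below z: €17 (q = 1 of N = 7).
Normalized shortfalls: (29−17)/29 = 0.4138.
Σ = 0.413793. Dividing by the full population N = 7 gives P₁ = 0.059.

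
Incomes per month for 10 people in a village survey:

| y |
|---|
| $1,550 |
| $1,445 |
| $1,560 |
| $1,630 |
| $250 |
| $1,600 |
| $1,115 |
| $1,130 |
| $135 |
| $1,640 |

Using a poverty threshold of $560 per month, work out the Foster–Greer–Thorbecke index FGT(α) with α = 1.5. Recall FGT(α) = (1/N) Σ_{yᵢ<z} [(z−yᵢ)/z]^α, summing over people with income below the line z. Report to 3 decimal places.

0.107

Below the line: $135, $250 (q = 2 of N = 10).
Relative gaps: (560−135)/560 = 0.7589; (560−250)/560 = 0.5536.
Raised to α = 1.5: 0.66115; 0.41187.
Sum = 1.073022; FGT(1.5) = 1.073022 / 10 = 0.107.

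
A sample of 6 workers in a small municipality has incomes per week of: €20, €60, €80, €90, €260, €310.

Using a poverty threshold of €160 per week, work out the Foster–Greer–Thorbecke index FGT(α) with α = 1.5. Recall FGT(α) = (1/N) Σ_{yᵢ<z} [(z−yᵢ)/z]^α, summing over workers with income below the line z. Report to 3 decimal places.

Incomes under z: €20, €60, €80, €90 (q = 4 of N = 6).
Gap ratios (z−y)/z: (160−20)/160 = 0.8750; (160−60)/160 = 0.6250; (160−80)/160 = 0.5000; (160−90)/160 = 0.4375.
Raised to α = 1.5: 0.81849; 0.49411; 0.35355; 0.28938.
Sum = 1.955526; FGT(1.5) = 1.955526 / 6 = 0.326.

0.326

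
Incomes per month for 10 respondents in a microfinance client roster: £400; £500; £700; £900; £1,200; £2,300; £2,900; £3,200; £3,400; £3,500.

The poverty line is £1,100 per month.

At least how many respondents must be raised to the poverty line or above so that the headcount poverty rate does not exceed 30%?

1

4 of the 10 respondents are poor, so H = 4/10 = 0.400.
A headcount ratio of at most 30% allows at most ⌊0.30 × 10⌋ = 3 poor respondents.
So at least 4 − 3 = 1 must be lifted.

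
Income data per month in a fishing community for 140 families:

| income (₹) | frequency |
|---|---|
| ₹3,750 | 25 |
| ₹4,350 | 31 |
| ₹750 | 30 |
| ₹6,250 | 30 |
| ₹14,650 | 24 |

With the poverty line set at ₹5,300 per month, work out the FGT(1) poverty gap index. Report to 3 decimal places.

Below the line: 30×₹750, 25×₹3,750, 31×₹4,350 (q = 86 of N = 140).
Shortfall ratios: (5300−750)/5300 = 0.8585 (×30); (5300−3750)/5300 = 0.2925 (×25); (5300−4350)/5300 = 0.1792 (×31).
Σ = 38.622642. Dividing by the full population N = 140 gives P₁ = 0.276.

0.276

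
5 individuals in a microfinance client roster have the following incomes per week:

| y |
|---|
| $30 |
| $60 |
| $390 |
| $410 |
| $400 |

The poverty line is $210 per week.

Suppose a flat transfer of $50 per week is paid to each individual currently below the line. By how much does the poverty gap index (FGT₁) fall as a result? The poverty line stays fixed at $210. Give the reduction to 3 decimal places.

0.095

Before: below the line — $30, $60; poverty gap index (FGT₁) = 0.31429.
After the $50 transfer: below the line — $80, $110; poverty gap index (FGT₁) = 0.21905.
Reduction = 0.31429 − 0.21905 = 0.095.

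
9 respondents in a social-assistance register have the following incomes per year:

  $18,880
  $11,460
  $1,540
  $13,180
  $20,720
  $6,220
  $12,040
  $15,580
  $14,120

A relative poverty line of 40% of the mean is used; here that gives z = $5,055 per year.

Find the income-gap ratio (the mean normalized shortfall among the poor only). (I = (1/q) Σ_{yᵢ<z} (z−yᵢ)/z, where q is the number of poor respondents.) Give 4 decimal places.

0.6954

Incomes under z: $1,540 (q = 1 of N = 9).
Shortfall ratios (z−y)/z: 0.6954; sum = 0.695351.
The income-gap ratio divides by q (the poor only): 0.695351 / 1 = 0.6954.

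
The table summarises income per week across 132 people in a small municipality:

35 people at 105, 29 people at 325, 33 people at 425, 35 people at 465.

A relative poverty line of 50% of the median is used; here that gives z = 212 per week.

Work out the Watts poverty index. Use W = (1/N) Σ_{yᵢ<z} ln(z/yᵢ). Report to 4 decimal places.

Poor units: 35×105 (q = 35 of N = 132).
Log shortfalls: ln(212/105) = 0.7026 (×35).
W = 24.591907 / 132 = 0.1863.

0.1863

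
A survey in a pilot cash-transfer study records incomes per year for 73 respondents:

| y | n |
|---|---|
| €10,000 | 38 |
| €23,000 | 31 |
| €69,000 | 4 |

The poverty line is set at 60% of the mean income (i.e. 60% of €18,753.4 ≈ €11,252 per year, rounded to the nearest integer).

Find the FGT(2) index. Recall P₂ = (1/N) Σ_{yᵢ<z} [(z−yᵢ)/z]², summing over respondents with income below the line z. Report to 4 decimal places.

Incomes under z: 38×€10,000 (q = 38 of N = 73).
Normalized shortfalls: (11252−10000)/11252 = 0.1113 (×38).
Squared: 0.0124 (×38).
Sum = 0.470471; P₂ = 0.470471 / 73 = 0.0064.

0.0064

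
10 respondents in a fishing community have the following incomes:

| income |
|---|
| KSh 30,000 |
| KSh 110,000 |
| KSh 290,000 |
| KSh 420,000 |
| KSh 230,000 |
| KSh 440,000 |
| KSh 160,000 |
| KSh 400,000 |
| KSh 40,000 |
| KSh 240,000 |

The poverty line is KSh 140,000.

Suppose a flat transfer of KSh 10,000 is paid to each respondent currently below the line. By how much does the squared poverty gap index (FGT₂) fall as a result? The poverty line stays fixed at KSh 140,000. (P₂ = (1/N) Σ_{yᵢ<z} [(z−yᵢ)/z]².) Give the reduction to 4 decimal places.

0.0230

Before: below the line — KSh 30,000, KSh 40,000, KSh 110,000; squared poverty gap index (FGT₂) = 0.117347.
After the KSh 10,000 transfer: below the line — KSh 40,000, KSh 50,000, KSh 120,000; squared poverty gap index (FGT₂) = 0.094388.
Reduction = 0.117347 − 0.094388 = 0.0230.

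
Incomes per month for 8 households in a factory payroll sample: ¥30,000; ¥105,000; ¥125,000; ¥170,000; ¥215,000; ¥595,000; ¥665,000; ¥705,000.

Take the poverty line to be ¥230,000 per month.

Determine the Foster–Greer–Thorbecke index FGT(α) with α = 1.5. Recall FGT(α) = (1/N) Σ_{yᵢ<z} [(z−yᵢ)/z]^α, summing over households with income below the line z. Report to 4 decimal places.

0.2087

Below z: ¥30,000, ¥105,000, ¥125,000, ¥170,000, ¥215,000 (q = 5 of N = 8).
Gap ratios (z−y)/z: (230000−30000)/230000 = 0.8696; (230000−105000)/230000 = 0.5435; (230000−125000)/230000 = 0.4565; (230000−170000)/230000 = 0.2609; (230000−215000)/230000 = 0.0652.
Raised to α = 1.5: 0.81087; 0.40066; 0.30846; 0.13324; 0.01666.
Sum = 1.669882; FGT(1.5) = 1.669882 / 8 = 0.2087.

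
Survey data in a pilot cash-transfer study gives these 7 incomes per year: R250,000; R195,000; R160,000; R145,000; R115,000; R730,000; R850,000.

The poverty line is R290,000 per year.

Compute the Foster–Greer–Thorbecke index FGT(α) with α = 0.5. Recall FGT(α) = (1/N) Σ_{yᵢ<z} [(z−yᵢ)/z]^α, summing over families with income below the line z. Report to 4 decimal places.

0.4425

Below z: R115,000, R145,000, R160,000, R195,000, R250,000 (q = 5 of N = 7).
Normalized shortfalls: (290000−115000)/290000 = 0.6034; (290000−145000)/290000 = 0.5000; (290000−160000)/290000 = 0.4483; (290000−195000)/290000 = 0.3276; (290000−250000)/290000 = 0.1379.
Raised to α = 0.5: 0.77682; 0.70711; 0.66953; 0.57235; 0.37139.
Sum = 3.097202; FGT(0.5) = 3.097202 / 7 = 0.4425.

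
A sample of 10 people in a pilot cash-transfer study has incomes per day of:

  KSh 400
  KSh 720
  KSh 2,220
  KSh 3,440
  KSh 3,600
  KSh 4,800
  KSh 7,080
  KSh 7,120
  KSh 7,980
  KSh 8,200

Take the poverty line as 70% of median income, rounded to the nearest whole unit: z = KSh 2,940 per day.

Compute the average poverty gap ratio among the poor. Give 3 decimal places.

0.621

Below the line: KSh 400, KSh 720, KSh 2,220 (q = 3 of N = 10).
Shortfall ratios (z−y)/z: 0.8639, 0.7551, 0.2449; sum = 1.863946.
I averages over the q = 3 poor units only: 1.863946 / 3 = 0.621.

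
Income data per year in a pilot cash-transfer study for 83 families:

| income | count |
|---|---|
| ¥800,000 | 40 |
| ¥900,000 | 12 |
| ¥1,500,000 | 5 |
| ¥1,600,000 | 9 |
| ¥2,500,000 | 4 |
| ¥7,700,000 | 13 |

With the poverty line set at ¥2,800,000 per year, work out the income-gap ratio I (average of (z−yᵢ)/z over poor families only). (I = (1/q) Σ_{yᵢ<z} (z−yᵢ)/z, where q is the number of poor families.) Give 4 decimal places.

0.6189

Below the line: 40×¥800,000, 12×¥900,000, 5×¥1,500,000, 9×¥1,600,000, 4×¥2,500,000 (q = 70 of N = 83).
Relative gaps: 0.7143 (×40), 0.6786 (×12), 0.4643 (×5), 0.4286 (×9), 0.1071 (×4); sum = 43.321429.
I averages over the q = 70 poor units only: 43.321429 / 70 = 0.6189.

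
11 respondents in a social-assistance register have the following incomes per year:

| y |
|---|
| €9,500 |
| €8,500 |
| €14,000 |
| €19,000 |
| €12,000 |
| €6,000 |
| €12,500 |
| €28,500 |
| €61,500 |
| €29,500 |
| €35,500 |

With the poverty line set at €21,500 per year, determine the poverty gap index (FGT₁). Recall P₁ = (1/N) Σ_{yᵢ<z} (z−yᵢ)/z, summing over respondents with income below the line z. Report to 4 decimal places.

0.2918

Poor units: €6,000, €8,500, €9,500, €12,000, €12,500, €14,000, €19,000 (q = 7 of N = 11).
Relative gaps: (21500−6000)/21500 = 0.7209; (21500−8500)/21500 = 0.6047; (21500−9500)/21500 = 0.5581; (21500−12000)/21500 = 0.4419; (21500−12500)/21500 = 0.4186; (21500−14000)/21500 = 0.3488; (21500−19000)/21500 = 0.1163.
Sum of shortfalls = 3.209302; P₁ averages over all N: 3.209302 / 11 = 0.2918.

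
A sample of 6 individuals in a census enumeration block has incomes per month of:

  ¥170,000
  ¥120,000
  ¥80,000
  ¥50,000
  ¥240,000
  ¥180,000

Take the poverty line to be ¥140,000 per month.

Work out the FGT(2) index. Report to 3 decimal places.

0.103

Poor units: ¥50,000, ¥80,000, ¥120,000 (q = 3 of N = 6).
Normalized shortfalls: (140000−50000)/140000 = 0.6429; (140000−80000)/140000 = 0.4286; (140000−120000)/140000 = 0.1429.
Squared: 0.4133; 0.1837; 0.0204.
Sum = 0.617347; P₂ = 0.617347 / 6 = 0.103.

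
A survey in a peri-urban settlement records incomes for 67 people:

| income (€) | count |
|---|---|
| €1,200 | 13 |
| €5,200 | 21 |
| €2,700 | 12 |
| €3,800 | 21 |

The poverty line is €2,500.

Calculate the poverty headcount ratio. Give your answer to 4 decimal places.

13 of the 67 people have income below €2,500.
H = 13/67 = 0.1940.

0.1940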